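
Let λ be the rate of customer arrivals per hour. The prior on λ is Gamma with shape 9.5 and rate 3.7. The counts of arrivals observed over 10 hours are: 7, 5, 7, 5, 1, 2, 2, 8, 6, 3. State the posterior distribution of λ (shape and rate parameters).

Total count ∑xᵢ = 46 over n = 10 hours.
Gamma is conjugate to the Poisson likelihood: posterior is Gamma(shape = 9.5+46 = 55.5, rate = 3.7+10 = 13.7).

Posterior: Gamma(shape=55.5, rate=13.7)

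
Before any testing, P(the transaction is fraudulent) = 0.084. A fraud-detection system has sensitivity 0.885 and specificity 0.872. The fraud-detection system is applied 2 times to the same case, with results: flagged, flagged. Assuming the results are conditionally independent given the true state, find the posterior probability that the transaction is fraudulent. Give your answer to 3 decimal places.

Posterior P(H) ≈ 0.814

Let H be the event that the transaction is fraudulent; start with P(H) = 0.084. P('flagged'|H) = 0.885, P('flagged'|¬H) = 0.128.
Update on result 1 ('flagged'): P(H) ← 0.885·0.0840 / (0.885·0.0840 + 0.128·0.9160) = 0.074340/0.19159 = 0.3880.
Update on result 2 ('flagged'): P(H) ← 0.885·0.3880 / (0.885·0.3880 + 0.128·0.6120) = 0.34340/0.42173 = 0.8143.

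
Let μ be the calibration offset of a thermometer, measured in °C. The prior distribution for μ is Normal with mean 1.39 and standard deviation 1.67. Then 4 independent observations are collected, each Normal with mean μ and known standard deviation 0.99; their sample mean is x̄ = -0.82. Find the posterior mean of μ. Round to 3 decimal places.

Posterior mean ≈ -0.642

Prior precision 1/τ₀² = 1/1.67² = 0.358564; data precision n/σ² = 4/0.99² = 4.08122.
Posterior precision = 0.358564 + 4.08122 = 4.43978.
Posterior mean = (0.358564·1.39 + 4.08122·-0.82) / 4.43978 = -0.642.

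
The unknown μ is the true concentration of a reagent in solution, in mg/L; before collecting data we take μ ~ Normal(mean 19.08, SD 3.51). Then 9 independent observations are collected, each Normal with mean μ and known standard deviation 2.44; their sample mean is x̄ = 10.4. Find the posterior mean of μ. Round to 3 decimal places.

Posterior mean ≈ 10.842

With known σ, the Normal prior is conjugate. Weight on the data is w = (n/σ²)/(n/σ² + 1/τ₀²) = 1.51169/(1.51169+0.0811682) = 0.94904.
Posterior mean = w·x̄ + (1−w)·μ₀ = 0.94904·10.4 + 0.050958·19.08 = 10.842.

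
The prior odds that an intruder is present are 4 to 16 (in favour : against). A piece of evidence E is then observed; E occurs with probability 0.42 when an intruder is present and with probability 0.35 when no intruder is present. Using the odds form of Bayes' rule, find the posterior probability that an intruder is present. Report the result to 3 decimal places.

Posterior probability ≈ 0.231

Prior odds = 4/16 = 0.25000. In log-odds, ln(0.25000) = -1.3863.
Add log likelihood ratio: ln(1.2000) = 0.18232.
Posterior log-odds = -1.2040, so posterior odds = exp(-1.2040) = 0.30000. Converting, P(H|E) = 0.30000/1.3000 = 0.231.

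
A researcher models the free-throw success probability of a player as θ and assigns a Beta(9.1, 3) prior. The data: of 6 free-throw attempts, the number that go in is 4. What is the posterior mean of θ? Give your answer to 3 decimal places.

Posterior mean ≈ 0.724

Observing 4 successes and 2 failures updates Beta(9.1, 3) by adding the success and failure counts to the two shape parameters: α = 9.1+4 = 13.1, β = 3+2 = 5.
E[θ | data] = 13.1/(13.1+5) = 0.724.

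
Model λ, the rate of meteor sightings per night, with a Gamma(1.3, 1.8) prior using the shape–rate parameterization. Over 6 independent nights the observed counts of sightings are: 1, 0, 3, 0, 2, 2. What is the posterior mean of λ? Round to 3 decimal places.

Posterior mean ≈ 1.192

The Poisson likelihood adds the total count to the shape and the number of exposure periods to the rate. Here ∑xᵢ = 8 and n = 6, so shape 1.3→9.3 and rate 1.8→7.8.
E[λ | data] = 9.3/7.8 = 1.192.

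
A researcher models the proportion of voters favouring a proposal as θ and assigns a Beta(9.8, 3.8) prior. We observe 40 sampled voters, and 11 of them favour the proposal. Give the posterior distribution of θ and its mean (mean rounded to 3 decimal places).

The binomial likelihood is conjugate to the Beta prior: with 11 successes and 29 failures, the posterior is Beta(9.8+11, 3.8+29) = Beta(20.8, 32.8).
Posterior mean = α/(α+β) = 20.8/53.6 = 0.388.

Posterior: Beta(20.8, 32.8); mean ≈ 0.388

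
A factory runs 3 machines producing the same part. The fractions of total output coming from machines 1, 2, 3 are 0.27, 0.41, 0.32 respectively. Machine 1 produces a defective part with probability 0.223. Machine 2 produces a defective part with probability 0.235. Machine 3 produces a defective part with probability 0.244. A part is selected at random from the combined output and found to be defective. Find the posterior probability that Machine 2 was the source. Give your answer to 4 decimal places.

Posterior probability ≈ 0.4106

P(defective|M1) = 0.223; P(defective|M2) = 0.235; P(defective|M3) = 0.244.
Prior × likelihood for each source: 0.27·0.223=0.06021, 0.41·0.235=0.09635, 0.32·0.244=0.07808. Summing gives P(defective) = 0.23464.
P(Machine 2 | defective) = 0.09635 / 0.23464 = 0.4106.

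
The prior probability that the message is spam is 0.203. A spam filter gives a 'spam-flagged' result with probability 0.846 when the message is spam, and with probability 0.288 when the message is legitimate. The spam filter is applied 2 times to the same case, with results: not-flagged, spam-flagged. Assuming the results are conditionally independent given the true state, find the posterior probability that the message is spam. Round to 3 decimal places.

Posterior P(H) ≈ 0.139

Let H be the event that the message is spam; start with P(H) = 0.203. P('spam-flagged'|H) = 0.846, P('spam-flagged'|¬H) = 0.288.
Update on result 1 ('not-flagged'): P(H) ← 0.154·0.2030 / (0.154·0.2030 + 0.712·0.7970) = 0.031262/0.59873 = 0.0522.
Update on result 2 ('spam-flagged'): P(H) ← 0.846·0.0522 / (0.846·0.0522 + 0.288·0.9478) = 0.044173/0.31714 = 0.1393.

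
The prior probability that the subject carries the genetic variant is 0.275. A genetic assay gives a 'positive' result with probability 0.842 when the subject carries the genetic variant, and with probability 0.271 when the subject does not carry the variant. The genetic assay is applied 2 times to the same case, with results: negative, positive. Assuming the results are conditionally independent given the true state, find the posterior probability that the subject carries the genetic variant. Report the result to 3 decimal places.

With H the event that the subject carries the genetic variant, the joint likelihood of the observed sequence is P(data|H) = 0.158·0.842 = 0.13304 and P(data|¬H) = 0.729·0.271 = 0.19756.
Bayes: P(H|data) = 0.275·0.13304 / (0.275·0.13304 + 0.725·0.19756) = 0.036585/0.17982 = 0.2035.

Posterior P(H) ≈ 0.203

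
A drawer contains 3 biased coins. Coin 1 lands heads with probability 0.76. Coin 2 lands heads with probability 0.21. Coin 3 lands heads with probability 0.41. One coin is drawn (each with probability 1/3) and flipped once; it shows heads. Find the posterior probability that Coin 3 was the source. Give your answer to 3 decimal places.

Posterior probability ≈ 0.297

Tabulate prior·likelihood by source: [1] prior 0.333333, lik 0.76, product 0.2533; [2] prior 0.333333, lik 0.21, product 0.07000; [3] prior 0.333333, lik 0.41, product 0.1367.
Normalizing constant = 0.46000; the posterior for Coin 3 is its product over the sum, 0.1367/0.46000 = 0.297.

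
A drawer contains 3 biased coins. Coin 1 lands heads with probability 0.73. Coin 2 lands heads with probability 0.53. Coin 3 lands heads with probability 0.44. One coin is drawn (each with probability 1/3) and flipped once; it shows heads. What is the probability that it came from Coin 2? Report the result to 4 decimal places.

Posterior probability ≈ 0.3118

Tabulate prior·likelihood by source: [1] prior 0.333333, lik 0.73, product 0.2433; [2] prior 0.333333, lik 0.53, product 0.1767; [3] prior 0.333333, lik 0.44, product 0.1467.
Normalizing constant = 0.56667; the posterior for Coin 2 is its product over the sum, 0.1767/0.56667 = 0.3118.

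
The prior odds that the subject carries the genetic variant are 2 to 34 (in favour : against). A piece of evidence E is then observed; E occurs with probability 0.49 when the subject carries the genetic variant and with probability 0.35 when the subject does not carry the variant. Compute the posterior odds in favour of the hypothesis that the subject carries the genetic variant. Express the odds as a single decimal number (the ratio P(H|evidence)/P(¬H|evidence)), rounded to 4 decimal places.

Posterior odds ≈ 0.0824

Prior odds = 2/34 = 0.058824.
Likelihood ratio for E = 0.49/0.35 = 1.4000.
Posterior odds = prior odds × LR = 0.082353.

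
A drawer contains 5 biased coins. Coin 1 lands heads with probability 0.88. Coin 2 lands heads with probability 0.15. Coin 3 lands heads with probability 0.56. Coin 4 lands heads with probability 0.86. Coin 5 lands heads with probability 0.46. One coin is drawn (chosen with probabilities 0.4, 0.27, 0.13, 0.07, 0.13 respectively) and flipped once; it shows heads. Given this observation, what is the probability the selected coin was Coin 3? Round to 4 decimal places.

P(heads|C1) = 0.88; P(heads|C2) = 0.15; P(heads|C3) = 0.56; P(heads|C4) = 0.86; P(heads|C5) = 0.46.
Prior × likelihood for each source: 0.4·0.88=0.3520, 0.27·0.15=0.04050, 0.13·0.56=0.07280, 0.07·0.86=0.06020, 0.13·0.46=0.05980. Summing gives P(heads) = 0.58530.
P(Coin 3 | heads) = 0.07280 / 0.58530 = 0.1244.

Posterior probability ≈ 0.1244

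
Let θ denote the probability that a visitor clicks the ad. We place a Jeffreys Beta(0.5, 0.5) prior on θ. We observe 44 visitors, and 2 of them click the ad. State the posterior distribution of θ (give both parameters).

Posterior: Beta(2.5, 42.5)

Observing 2 successes and 42 failures updates Beta(0.5, 0.5) by adding the success and failure counts to the two shape parameters: α = 0.5+2 = 2.5, β = 0.5+42 = 42.5.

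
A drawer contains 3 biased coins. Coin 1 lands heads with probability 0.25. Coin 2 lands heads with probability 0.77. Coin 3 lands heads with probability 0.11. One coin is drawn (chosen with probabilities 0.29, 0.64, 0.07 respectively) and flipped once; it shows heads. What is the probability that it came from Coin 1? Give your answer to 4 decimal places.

Tabulate prior·likelihood by source: [1] prior 0.29, lik 0.25, product 0.07250; [2] prior 0.64, lik 0.77, product 0.4928; [3] prior 0.07, lik 0.11, product 0.007700.
Normalizing constant = 0.57300; the posterior for Coin 1 is its product over the sum, 0.07250/0.57300 = 0.1265.

Posterior probability ≈ 0.1265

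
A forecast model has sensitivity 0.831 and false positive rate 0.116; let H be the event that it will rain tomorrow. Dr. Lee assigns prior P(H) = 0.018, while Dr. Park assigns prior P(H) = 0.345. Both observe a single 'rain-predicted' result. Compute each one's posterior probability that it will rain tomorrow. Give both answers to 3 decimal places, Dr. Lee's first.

P('+'|H) = 0.831, P('+'|¬H) = 0.116.
Dr. Lee: numerator 0.831·0.018 = 0.014958; evidence = 0.014958+0.116·0.982 = 0.12887; posterior = 0.116.
Dr. Park: numerator 0.831·0.345 = 0.28669; evidence = 0.28669+0.116·0.655 = 0.36267; posterior = 0.791.

Dr. Lee: 0.116; Dr. Park: 0.791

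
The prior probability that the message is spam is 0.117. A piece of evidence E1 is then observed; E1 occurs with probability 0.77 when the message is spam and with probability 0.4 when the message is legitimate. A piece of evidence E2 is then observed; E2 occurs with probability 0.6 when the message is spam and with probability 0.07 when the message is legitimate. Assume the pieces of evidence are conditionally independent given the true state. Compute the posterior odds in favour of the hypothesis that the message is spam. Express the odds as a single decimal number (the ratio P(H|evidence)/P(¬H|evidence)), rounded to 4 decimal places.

Posterior odds ≈ 2.1863

Prior odds = 0.117/(1−0.117) = 0.13250.
Likelihood ratio for E1 = 0.77/0.4 = 1.9250.
Likelihood ratio for E2 = 0.6/0.07 = 8.5714.
Posterior odds = prior odds × LR₁ × LR₂ = 2.1863.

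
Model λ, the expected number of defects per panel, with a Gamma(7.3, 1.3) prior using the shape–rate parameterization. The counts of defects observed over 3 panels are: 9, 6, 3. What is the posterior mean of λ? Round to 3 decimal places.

Posterior mean ≈ 5.884

Total count ∑xᵢ = 18 over n = 3 panels.
Gamma is conjugate to the Poisson likelihood: posterior is Gamma(shape = 7.3+18 = 25.3, rate = 1.3+3 = 4.3).
Posterior mean = shape/rate = 25.3/4.3 = 5.884.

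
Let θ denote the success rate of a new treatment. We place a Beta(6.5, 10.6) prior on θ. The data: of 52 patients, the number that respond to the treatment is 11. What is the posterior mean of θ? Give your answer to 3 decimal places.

The binomial likelihood is conjugate to the Beta prior: with 11 successes and 41 failures, the posterior is Beta(6.5+11, 10.6+41) = Beta(17.5, 51.6).
Posterior mean = α/(α+β) = 17.5/69.1 = 0.253.

Posterior mean ≈ 0.253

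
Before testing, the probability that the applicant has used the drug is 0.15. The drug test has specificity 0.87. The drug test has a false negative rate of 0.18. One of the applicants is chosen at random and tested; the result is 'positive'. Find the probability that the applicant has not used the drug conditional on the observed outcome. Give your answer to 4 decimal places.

P(¬H | E) ≈ 0.4732

Let H be the event that the applicant has used the drug. P(H) = 0.15, so P(¬H) = 0.85. With E the 'positive' result, P(E|H) = 0.82 and P(E|¬H) = 0.13.
P(E) = 0.82·0.15 + 0.13·0.85 = 0.12300 + 0.11050 = 0.23350.
By Bayes' theorem, P(H|E) = 0.12300 / 0.23350 = 0.5268. Hence P(¬H|E) = 1 − 0.5268 = 0.4732.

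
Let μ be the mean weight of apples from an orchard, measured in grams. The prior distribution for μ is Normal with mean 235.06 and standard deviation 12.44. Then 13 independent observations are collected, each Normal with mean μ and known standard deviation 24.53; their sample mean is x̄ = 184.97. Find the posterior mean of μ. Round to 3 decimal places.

With known σ, the Normal prior is conjugate. Weight on the data is w = (n/σ²)/(n/σ² + 1/τ₀²) = 0.0216047/(0.0216047+0.00646189) = 0.76977.
Posterior mean = w·x̄ + (1−w)·μ₀ = 0.76977·184.97 + 0.23023·235.06 = 196.502.

Posterior mean ≈ 196.502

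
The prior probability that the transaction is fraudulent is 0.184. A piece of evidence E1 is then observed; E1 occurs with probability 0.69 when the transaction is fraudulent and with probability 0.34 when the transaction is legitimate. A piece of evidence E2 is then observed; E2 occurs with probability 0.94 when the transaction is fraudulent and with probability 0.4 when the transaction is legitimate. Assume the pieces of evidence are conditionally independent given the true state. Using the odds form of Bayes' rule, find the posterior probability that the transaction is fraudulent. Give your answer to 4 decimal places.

Posterior probability ≈ 0.5182

Prior odds = 0.184/(1−0.184) = 0.22549. In log-odds, ln(0.22549) = -1.4895.
Add log likelihood ratios: ln(2.0294) + ln(2.3500) = 1.5622.
Posterior log-odds = 0.072683, so posterior odds = exp(0.072683) = 1.0754. Converting, P(H|E) = 1.0754/2.0754 = 0.5182.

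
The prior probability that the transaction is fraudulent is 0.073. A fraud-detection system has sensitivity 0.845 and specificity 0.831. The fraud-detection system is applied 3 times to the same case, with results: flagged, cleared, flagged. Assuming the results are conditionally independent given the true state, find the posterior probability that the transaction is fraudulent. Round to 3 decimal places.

Let H be the event that the transaction is fraudulent; start with P(H) = 0.073. P('flagged'|H) = 0.845, P('flagged'|¬H) = 0.169.
Update on result 1 ('flagged'): P(H) ← 0.845·0.0730 / (0.845·0.0730 + 0.169·0.9270) = 0.061685/0.21835 = 0.2825.
Update on result 2 ('cleared'): P(H) ← 0.155·0.2825 / (0.155·0.2825 + 0.831·0.7175) = 0.043789/0.64002 = 0.0684.
Update on result 3 ('flagged'): P(H) ← 0.845·0.0684 / (0.845·0.0684 + 0.169·0.9316) = 0.057813/0.21525 = 0.2686.

Posterior P(H) ≈ 0.269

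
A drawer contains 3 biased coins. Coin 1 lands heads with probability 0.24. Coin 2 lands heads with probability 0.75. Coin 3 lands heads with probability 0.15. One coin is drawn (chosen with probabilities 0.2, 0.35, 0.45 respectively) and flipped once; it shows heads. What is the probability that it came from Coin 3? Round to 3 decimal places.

Tabulate prior·likelihood by source: [1] prior 0.2, lik 0.24, product 0.04800; [2] prior 0.35, lik 0.75, product 0.2625; [3] prior 0.45, lik 0.15, product 0.06750.
Normalizing constant = 0.37800; the posterior for Coin 3 is its product over the sum, 0.06750/0.37800 = 0.179.

Posterior probability ≈ 0.179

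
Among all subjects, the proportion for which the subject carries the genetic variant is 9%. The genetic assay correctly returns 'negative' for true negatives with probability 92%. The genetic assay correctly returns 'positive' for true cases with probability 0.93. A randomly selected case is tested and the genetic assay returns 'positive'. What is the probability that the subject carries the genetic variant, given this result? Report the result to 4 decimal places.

Let H be the event that the subject carries the genetic variant. P(H) = 0.09, so P(¬H) = 0.91. With E the 'positive' result, P(E|H) = 0.93 and P(E|¬H) = 0.08.
P(E) = 0.93·0.09 + 0.08·0.91 = 0.083700 + 0.072800 = 0.15650.
By Bayes' theorem, P(H|E) = 0.083700 / 0.15650 = 0.5348.

P(H | E) ≈ 0.5348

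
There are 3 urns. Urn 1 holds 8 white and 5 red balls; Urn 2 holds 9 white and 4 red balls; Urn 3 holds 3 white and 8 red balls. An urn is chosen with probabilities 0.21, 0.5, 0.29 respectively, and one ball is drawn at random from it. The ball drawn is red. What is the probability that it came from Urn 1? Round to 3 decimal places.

Posterior probability ≈ 0.181

Tabulate prior·likelihood by source: [1] prior 0.21, lik 0.3846, product 0.08077; [2] prior 0.5, lik 0.3077, product 0.1538; [3] prior 0.29, lik 0.7273, product 0.2109.
Normalizing constant = 0.44552; the posterior for Urn 1 is its product over the sum, 0.08077/0.44552 = 0.181.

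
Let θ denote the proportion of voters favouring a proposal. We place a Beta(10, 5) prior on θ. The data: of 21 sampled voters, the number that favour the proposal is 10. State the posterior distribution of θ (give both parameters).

Posterior: Beta(20, 16)

Observing 10 successes and 11 failures updates Beta(10, 5) by adding the success and failure counts to the two shape parameters: α = 10+10 = 20, β = 5+11 = 16.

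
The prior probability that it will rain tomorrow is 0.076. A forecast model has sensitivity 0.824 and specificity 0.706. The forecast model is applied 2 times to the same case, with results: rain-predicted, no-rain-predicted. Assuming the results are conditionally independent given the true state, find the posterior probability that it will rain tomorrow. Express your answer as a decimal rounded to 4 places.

Let H be the event that it will rain tomorrow; start with P(H) = 0.076. P('rain-predicted'|H) = 0.824, P('rain-predicted'|¬H) = 0.294.
Update on result 1 ('rain-predicted'): P(H) ← 0.824·0.0760 / (0.824·0.0760 + 0.294·0.9240) = 0.062624/0.33428 = 0.1873.
Update on result 2 ('no-rain-predicted'): P(H) ← 0.176·0.1873 / (0.176·0.1873 + 0.706·0.8127) = 0.032972/0.60671 = 0.0543.

Posterior P(H) ≈ 0.0543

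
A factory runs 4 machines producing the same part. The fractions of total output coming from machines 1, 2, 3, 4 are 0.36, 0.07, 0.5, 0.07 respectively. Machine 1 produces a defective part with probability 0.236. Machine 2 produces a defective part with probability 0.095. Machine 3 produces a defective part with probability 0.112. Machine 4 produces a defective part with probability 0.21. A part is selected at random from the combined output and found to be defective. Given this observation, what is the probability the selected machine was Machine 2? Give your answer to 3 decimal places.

Posterior probability ≈ 0.041

Tabulate prior·likelihood by source: [1] prior 0.36, lik 0.236, product 0.08496; [2] prior 0.07, lik 0.095, product 0.006650; [3] prior 0.5, lik 0.112, product 0.05600; [4] prior 0.07, lik 0.21, product 0.01470.
Normalizing constant = 0.16231; the posterior for Machine 2 is its product over the sum, 0.006650/0.16231 = 0.041.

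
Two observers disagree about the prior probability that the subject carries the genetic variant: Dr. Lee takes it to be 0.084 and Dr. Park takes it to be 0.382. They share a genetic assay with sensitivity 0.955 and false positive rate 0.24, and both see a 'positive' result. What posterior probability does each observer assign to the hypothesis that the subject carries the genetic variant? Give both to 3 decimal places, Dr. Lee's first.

Dr. Lee: 0.267; Dr. Park: 0.711

The likelihood ratio for a 'positive' result is 0.955/0.24 = 3.9792.
Dr. Lee: prior odds 0.084/0.916 = 0.091703; posterior odds 0.36490; posterior probability 0.267.
Dr. Park: prior odds 0.382/0.618 = 0.61812; posterior odds 2.4596; posterior probability 0.711.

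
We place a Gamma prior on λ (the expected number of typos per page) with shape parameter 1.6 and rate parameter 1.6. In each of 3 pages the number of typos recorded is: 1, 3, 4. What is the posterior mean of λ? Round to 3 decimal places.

Posterior mean ≈ 2.087

The Poisson likelihood adds the total count to the shape and the number of exposure periods to the rate. Here ∑xᵢ = 8 and n = 3, so shape 1.6→9.6 and rate 1.6→4.6.
E[λ | data] = 9.6/4.6 = 2.087.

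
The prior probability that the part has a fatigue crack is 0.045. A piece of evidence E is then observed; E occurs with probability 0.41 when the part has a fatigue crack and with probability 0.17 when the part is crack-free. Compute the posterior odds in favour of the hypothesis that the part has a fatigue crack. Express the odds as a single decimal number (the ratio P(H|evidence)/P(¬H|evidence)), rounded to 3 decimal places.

Posterior odds ≈ 0.114

Prior odds = 0.045/(1−0.045) = 0.047120.
Likelihood ratio for E = 0.41/0.17 = 2.4118.
Posterior odds = prior odds × LR = 0.11364.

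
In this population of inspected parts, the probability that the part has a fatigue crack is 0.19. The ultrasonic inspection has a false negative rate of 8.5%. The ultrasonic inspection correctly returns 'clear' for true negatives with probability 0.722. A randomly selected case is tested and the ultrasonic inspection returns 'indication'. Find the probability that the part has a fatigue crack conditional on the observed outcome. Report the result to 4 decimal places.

Let H be the event that the part has a fatigue crack. P(H) = 0.19, so P(¬H) = 0.81. With E the 'indication' result, P(E|H) = 0.915 and P(E|¬H) = 0.278.
P(E) = 0.915·0.19 + 0.278·0.81 = 0.17385 + 0.22518 = 0.39903.
By Bayes' theorem, P(H|E) = 0.17385 / 0.39903 = 0.4357.

P(H | E) ≈ 0.4357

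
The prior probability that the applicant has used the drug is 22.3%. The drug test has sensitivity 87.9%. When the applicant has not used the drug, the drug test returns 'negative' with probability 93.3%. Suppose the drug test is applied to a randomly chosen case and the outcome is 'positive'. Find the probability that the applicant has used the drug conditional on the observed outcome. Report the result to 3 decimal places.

P(H | E) ≈ 0.790

Let H be the event that the applicant has used the drug. P(H) = 0.223, so P(¬H) = 0.777. With E the 'positive' result, P(E|H) = 0.879 and P(E|¬H) = 0.067.
P(E) = 0.879·0.223 + 0.067·0.777 = 0.19602 + 0.052059 = 0.24808.
By Bayes' theorem, P(H|E) = 0.19602 / 0.24808 = 0.790.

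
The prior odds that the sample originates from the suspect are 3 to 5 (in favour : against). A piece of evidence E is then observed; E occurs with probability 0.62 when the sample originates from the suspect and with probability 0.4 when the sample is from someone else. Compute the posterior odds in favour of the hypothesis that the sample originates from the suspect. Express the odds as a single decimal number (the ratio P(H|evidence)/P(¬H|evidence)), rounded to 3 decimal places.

Prior odds = 3/5 = 0.60000. In log-odds, ln(0.60000) = -0.51083.
Add log likelihood ratio: ln(1.5500) = 0.43825.
Posterior log-odds = -0.072571, so posterior odds = exp(-0.072571) = 0.93000.

Posterior odds ≈ 0.930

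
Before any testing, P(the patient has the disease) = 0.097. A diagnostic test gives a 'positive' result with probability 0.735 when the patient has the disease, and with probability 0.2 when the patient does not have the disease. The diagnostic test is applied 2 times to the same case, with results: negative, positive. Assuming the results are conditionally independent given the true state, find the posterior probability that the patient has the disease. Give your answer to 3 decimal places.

Posterior P(H) ≈ 0.116

With H the event that the patient has the disease, the joint likelihood of the observed sequence is P(data|H) = 0.265·0.735 = 0.19478 and P(data|¬H) = 0.8·0.2 = 0.16000.
Bayes: P(H|data) = 0.097·0.19478 / (0.097·0.19478 + 0.903·0.16000) = 0.018893/0.16337 = 0.1156.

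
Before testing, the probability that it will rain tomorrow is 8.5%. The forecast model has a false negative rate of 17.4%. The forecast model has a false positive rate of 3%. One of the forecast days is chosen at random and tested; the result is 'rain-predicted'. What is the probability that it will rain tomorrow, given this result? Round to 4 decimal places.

Let H be the event that it will rain tomorrow. P(H) = 0.085, so P(¬H) = 0.915. With E the 'rain-predicted' result, P(E|H) = 0.826 and P(E|¬H) = 0.03.
P(E) = 0.826·0.085 + 0.03·0.915 = 0.070210 + 0.027450 = 0.097660.
By Bayes' theorem, P(H|E) = 0.070210 / 0.097660 = 0.7189.

P(H | E) ≈ 0.7189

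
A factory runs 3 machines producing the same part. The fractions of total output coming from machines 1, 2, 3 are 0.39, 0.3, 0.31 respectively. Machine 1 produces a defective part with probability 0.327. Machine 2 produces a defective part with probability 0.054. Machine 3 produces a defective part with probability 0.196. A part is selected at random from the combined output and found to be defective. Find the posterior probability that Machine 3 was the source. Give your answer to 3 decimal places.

P(defective|M1) = 0.327; P(defective|M2) = 0.054; P(defective|M3) = 0.196.
Prior × likelihood for each source: 0.39·0.327=0.1275, 0.3·0.054=0.01620, 0.31·0.196=0.06076. Summing gives P(defective) = 0.20449.
P(Machine 3 | defective) = 0.06076 / 0.20449 = 0.297.

Posterior probability ≈ 0.297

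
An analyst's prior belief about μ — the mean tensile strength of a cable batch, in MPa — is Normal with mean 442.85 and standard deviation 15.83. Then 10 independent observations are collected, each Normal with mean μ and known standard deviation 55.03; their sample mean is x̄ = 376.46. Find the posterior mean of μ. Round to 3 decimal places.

Posterior mean ≈ 412.789

With known σ, the Normal prior is conjugate. Weight on the data is w = (n/σ²)/(n/σ² + 1/τ₀²) = 0.00330218/(0.00330218+0.00399060) = 0.45280.
Posterior mean = w·x̄ + (1−w)·μ₀ = 0.45280·376.46 + 0.54720·442.85 = 412.789.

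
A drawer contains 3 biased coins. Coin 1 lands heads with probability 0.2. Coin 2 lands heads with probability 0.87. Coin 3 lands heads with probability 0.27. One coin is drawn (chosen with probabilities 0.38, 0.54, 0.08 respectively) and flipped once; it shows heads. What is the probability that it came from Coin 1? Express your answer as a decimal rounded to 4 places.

P(heads|C1) = 0.2; P(heads|C2) = 0.87; P(heads|C3) = 0.27.
Prior × likelihood for each source: 0.38·0.2=0.07600, 0.54·0.87=0.4698, 0.08·0.27=0.02160. Summing gives P(heads) = 0.56740.
P(Coin 1 | heads) = 0.07600 / 0.56740 = 0.1339.

Posterior probability ≈ 0.1339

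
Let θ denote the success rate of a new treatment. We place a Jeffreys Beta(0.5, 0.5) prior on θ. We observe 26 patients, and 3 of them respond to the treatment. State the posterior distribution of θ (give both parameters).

Posterior: Beta(3.5, 23.5)

Observing 3 successes and 23 failures updates Beta(0.5, 0.5) by adding the success and failure counts to the two shape parameters: α = 0.5+3 = 3.5, β = 0.5+23 = 23.5.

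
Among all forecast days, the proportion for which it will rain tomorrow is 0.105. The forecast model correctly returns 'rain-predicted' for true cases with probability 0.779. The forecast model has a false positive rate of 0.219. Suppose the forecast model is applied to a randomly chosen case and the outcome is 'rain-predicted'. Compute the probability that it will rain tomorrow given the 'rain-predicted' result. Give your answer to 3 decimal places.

Write H for 'it will rain tomorrow'. Prior odds H:¬H = 0.105/0.895 = 0.11732. For the 'rain-predicted' outcome, the likelihood ratio is 0.779/0.219 = 3.5571.
Posterior odds = 0.11732 × 3.5571 = 0.41731, so P(H|E) = 0.41731/(1+0.41731) = 0.294.

P(H | E) ≈ 0.294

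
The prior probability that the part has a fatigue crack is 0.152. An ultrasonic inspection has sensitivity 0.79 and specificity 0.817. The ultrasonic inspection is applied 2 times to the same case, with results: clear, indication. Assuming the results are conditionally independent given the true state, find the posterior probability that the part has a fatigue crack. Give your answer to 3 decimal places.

Posterior P(H) ≈ 0.166

With H the event that the part has a fatigue crack, the joint likelihood of the observed sequence is P(data|H) = 0.21·0.79 = 0.16590 and P(data|¬H) = 0.817·0.183 = 0.14951.
Bayes: P(H|data) = 0.152·0.16590 / (0.152·0.16590 + 0.848·0.14951) = 0.025217/0.15200 = 0.1659.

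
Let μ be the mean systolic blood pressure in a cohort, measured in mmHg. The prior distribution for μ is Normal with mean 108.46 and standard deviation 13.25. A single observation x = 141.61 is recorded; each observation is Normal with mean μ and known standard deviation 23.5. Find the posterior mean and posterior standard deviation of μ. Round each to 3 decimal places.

Prior precision 1/τ₀² = 1/13.25² = 0.00569598; data precision n/σ² = 1/23.5² = 0.00181077.
Posterior precision = 0.00569598 + 0.00181077 = 0.00750675, giving posterior SD = 1/√0.00750675 = 11.542.
Posterior mean = (0.00569598·108.46 + 0.00181077·141.61) / 0.00750675 = 116.456.

Posterior mean ≈ 116.456; posterior SD ≈ 11.542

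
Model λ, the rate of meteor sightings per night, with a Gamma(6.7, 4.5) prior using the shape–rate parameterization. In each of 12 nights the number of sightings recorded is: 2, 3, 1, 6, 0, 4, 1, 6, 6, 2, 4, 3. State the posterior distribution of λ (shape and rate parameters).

Posterior: Gamma(shape=44.7, rate=16.5)

The Poisson likelihood adds the total count to the shape and the number of exposure periods to the rate. Here ∑xᵢ = 38 and n = 12, so shape 6.7→44.7 and rate 4.5→16.5.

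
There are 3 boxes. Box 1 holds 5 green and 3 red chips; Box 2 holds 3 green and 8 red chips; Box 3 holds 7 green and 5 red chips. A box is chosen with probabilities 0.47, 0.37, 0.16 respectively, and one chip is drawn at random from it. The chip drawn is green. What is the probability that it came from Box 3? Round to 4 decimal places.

Tabulate prior·likelihood by source: [1] prior 0.47, lik 0.625, product 0.2937; [2] prior 0.37, lik 0.2727, product 0.1009; [3] prior 0.16, lik 0.5833, product 0.09333.
Normalizing constant = 0.48799; the posterior for Box 3 is its product over the sum, 0.09333/0.48799 = 0.1913.

Posterior probability ≈ 0.1913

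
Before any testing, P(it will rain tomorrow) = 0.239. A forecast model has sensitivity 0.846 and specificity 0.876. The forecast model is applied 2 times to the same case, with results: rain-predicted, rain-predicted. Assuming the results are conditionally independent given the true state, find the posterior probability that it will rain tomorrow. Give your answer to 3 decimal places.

With H the event that it will rain tomorrow, the joint likelihood of the observed sequence is P(data|H) = 0.846·0.846 = 0.71572 and P(data|¬H) = 0.124·0.124 = 0.015376.
Bayes: P(H|data) = 0.239·0.71572 / (0.239·0.71572 + 0.761·0.015376) = 0.17106/0.18276 = 0.9360.

Posterior P(H) ≈ 0.936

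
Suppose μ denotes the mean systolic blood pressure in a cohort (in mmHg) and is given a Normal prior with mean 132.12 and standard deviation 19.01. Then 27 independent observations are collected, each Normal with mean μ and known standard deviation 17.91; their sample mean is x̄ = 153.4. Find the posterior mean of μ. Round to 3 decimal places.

Posterior mean ≈ 152.723

Prior precision 1/τ₀² = 1/19.01² = 0.00276717; data precision n/σ² = 27/17.91² = 0.0841730.
Posterior precision = 0.00276717 + 0.0841730 = 0.0869401.
Posterior mean = (0.00276717·132.12 + 0.0841730·153.4) / 0.0869401 = 152.723.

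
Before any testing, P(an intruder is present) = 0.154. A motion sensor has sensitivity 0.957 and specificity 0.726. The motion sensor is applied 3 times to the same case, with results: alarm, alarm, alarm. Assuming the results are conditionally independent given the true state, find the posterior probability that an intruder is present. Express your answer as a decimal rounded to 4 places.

Posterior P(H) ≈ 0.8858

Let H be the event that an intruder is present; start with P(H) = 0.154. P('alarm'|H) = 0.957, P('alarm'|¬H) = 0.274.
Update on result 1 ('alarm'): P(H) ← 0.957·0.1540 / (0.957·0.1540 + 0.274·0.8460) = 0.14738/0.37918 = 0.3887.
Update on result 2 ('alarm'): P(H) ← 0.957·0.3887 / (0.957·0.3887 + 0.274·0.6113) = 0.37196/0.53946 = 0.6895.
Update on result 3 ('alarm'): P(H) ← 0.957·0.6895 / (0.957·0.6895 + 0.274·0.3105) = 0.65985/0.74493 = 0.8858.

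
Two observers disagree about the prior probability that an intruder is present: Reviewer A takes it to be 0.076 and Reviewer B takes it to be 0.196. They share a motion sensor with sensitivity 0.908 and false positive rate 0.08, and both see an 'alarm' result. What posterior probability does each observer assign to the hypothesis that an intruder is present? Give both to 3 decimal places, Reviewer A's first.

The likelihood ratio for an 'alarm' result is 0.908/0.08 = 11.350.
Reviewer A: prior odds 0.076/0.924 = 0.082251; posterior odds 0.93355; posterior probability 0.483.
Reviewer B: prior odds 0.196/0.804 = 0.24378; posterior odds 2.7669; posterior probability 0.735.

Reviewer A: 0.483; Reviewer B: 0.735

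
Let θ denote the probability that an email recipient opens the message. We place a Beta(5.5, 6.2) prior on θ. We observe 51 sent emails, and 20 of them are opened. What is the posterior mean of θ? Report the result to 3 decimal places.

Observing 20 successes and 31 failures updates Beta(5.5, 6.2) by adding the success and failure counts to the two shape parameters: α = 5.5+20 = 25.5, β = 6.2+31 = 37.2.
E[θ | data] = 25.5/(25.5+37.2) = 0.407.

Posterior mean ≈ 0.407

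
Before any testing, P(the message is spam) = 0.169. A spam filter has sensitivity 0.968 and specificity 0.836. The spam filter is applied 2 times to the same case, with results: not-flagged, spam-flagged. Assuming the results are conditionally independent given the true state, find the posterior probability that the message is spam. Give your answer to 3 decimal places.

With H the event that the message is spam, the joint likelihood of the observed sequence is P(data|H) = 0.032·0.968 = 0.030976 and P(data|¬H) = 0.836·0.164 = 0.13710.
Bayes: P(H|data) = 0.169·0.030976 / (0.169·0.030976 + 0.831·0.13710) = 0.0052349/0.11917 = 0.0439.

Posterior P(H) ≈ 0.044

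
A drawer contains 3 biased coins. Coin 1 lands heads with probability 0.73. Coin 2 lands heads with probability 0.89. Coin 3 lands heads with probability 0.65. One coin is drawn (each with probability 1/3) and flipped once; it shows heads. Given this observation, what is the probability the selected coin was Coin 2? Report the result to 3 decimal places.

Tabulate prior·likelihood by source: [1] prior 0.333333, lik 0.73, product 0.2433; [2] prior 0.333333, lik 0.89, product 0.2967; [3] prior 0.333333, lik 0.65, product 0.2167.
Normalizing constant = 0.75667; the posterior for Coin 2 is its product over the sum, 0.2967/0.75667 = 0.392.

Posterior probability ≈ 0.392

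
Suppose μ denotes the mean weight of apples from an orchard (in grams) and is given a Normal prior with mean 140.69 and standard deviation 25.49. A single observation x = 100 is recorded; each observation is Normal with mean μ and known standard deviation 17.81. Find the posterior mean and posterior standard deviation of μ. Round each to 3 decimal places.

Posterior mean ≈ 113.348; posterior SD ≈ 14.599

With known σ, the Normal prior is conjugate. Weight on the data is w = (n/σ²)/(n/σ² + 1/τ₀²) = 0.00315262/(0.00315262+0.00153908) = 0.67196.
Posterior mean = w·x̄ + (1−w)·μ₀ = 0.67196·100 + 0.32804·140.69 = 113.348. Posterior variance = 1/(0.00315262+0.00153908) = 213.142, so SD = 14.599.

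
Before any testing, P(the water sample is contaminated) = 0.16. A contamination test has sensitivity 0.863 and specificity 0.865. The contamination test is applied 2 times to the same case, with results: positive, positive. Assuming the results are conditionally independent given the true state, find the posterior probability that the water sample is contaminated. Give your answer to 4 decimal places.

Posterior P(H) ≈ 0.8862

With H the event that the water sample is contaminated, the joint likelihood of the observed sequence is P(data|H) = 0.863·0.863 = 0.74477 and P(data|¬H) = 0.135·0.135 = 0.018225.
Bayes: P(H|data) = 0.16·0.74477 / (0.16·0.74477 + 0.84·0.018225) = 0.11916/0.13447 = 0.8862.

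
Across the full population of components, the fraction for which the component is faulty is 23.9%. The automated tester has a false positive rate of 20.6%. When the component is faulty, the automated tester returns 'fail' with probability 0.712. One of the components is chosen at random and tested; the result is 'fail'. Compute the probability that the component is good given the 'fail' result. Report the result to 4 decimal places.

P(¬H | E) ≈ 0.4795

Write H for 'the component is faulty'. Prior odds H:¬H = 0.239/0.761 = 0.31406. For the 'fail' outcome, the likelihood ratio is 0.712/0.206 = 3.4563.
Posterior odds = 0.31406 × 3.4563 = 1.0855, so P(H|E) = 1.0855/(1+1.0855) = 0.5205. Then P(¬H|E) = 1 − 0.5205 = 0.4795.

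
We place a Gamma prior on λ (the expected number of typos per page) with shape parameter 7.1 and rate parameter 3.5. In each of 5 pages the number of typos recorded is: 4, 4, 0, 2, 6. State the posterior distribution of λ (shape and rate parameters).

Posterior: Gamma(shape=23.1, rate=8.5)

Total count ∑xᵢ = 16 over n = 5 pages.
Gamma is conjugate to the Poisson likelihood: posterior is Gamma(shape = 7.1+16 = 23.1, rate = 3.5+5 = 8.5).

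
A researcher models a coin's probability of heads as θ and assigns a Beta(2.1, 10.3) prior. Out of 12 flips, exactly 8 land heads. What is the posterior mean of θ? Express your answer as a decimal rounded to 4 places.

The binomial likelihood is conjugate to the Beta prior: with 8 successes and 4 failures, the posterior is Beta(2.1+8, 10.3+4) = Beta(10.1, 14.3).
E[θ | data] = 10.1/(10.1+14.3) = 0.4139.

Posterior mean ≈ 0.4139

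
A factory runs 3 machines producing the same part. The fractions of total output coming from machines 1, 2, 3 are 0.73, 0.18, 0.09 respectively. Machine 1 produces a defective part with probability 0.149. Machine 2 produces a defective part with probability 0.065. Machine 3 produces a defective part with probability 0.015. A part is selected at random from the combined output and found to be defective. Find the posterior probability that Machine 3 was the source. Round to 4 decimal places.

Tabulate prior·likelihood by source: [1] prior 0.73, lik 0.149, product 0.1088; [2] prior 0.18, lik 0.065, product 0.01170; [3] prior 0.09, lik 0.015, product 0.001350.
Normalizing constant = 0.12182; the posterior for Machine 3 is its product over the sum, 0.001350/0.12182 = 0.0111.

Posterior probability ≈ 0.0111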